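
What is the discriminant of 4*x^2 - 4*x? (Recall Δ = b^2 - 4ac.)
Δ = 16

For a quadratic a x^2 + b x + c the discriminant is Δ = b^2 - 4ac = (-4)^2 - 4*(4)*(0) = 16 - (0) = 16.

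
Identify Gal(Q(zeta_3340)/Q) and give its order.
|Gal(Q(zeta_3340)/Q)| = phi(3340) = 1328; group ≅ (Z/3340Z)^* ≅ Z/2Z × Z/4Z × Z/166Z

The n-th cyclotomic polynomial Φ_3340(x) is the minimal polynomial of zeta_3340 over Q and has degree phi(3340) = 1328. So Q(zeta_3340) is a degree-1328 Galois extension with Galois group (Z/3340Z)^*. By CRT, (Z/3340Z)^* ≅ (Z/4Z)^* × (Z/5Z)^* × (Z/167Z)^*. Each prime-power unit group is (Z/4Z)^* ≅ Z/2Z; (Z/5Z)^* ≅ Z/4Z; (Z/167Z)^* ≅ Z/166Z. Hence Gal(Q(zeta_3340)/Q) ≅ Z/2Z × Z/4Z × Z/166Z.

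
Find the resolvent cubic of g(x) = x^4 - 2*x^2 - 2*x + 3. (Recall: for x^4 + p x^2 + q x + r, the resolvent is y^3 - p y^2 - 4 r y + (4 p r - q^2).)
h(y) = y^3 + 2*y^2 - 12*y - 28

Identify coefficients: p = -2, q = -2, r = 3.
Plug into h(y) = y^3 - p y^2 - 4 r y + (4 p r - q^2):
  h(y) = y^3 - (-2) y^2 - 4*(3) y + (4*(-2)*(3) - (-2)^2)
       = y^3 + (2) y^2 + (-12) y + (-28).
Simplifying: h(y) = y^3 + 2*y^2 - 12*y - 28.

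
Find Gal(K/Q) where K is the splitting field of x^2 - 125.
Gal(K/Q) = Z/2Z (cyclic of order 2)

x^2 - 125 is irreducible over Q since 125 is not a rational square. The splitting field Q(sqrt(125)) has degree 2 over Q, and its unique nontrivial automorphism is sqrt(125) ↦ -sqrt(125). Hence Gal(Q(sqrt(125))/Q) = Z/2Z.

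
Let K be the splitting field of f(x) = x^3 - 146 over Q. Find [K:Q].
[K:Q] = 6

x^3 - 146 has one real root r = 146^(1/3) and two complex roots r*zeta_3, r*zeta_3^2 where zeta_3 = e^(2*pi*i/3). The splitting field is Q(r, zeta_3). [Q(r):Q] = 3 and [Q(zeta_3):Q] = 2 with gcd = 1, so [Q(r, zeta_3):Q] = 3 * 2 = 6.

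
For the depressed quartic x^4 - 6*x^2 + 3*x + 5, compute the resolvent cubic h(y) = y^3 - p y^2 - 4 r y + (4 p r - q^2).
h(y) = y^3 + 6*y^2 - 20*y - 129

Identify coefficients: p = -6, q = 3, r = 5.
Plug into h(y) = y^3 - p y^2 - 4 r y + (4 p r - q^2):
  h(y) = y^3 - (-6) y^2 - 4*(5) y + (4*(-6)*(5) - (3)^2)
       = y^3 + (6) y^2 + (-20) y + (-129).
Simplifying: h(y) = y^3 + 6*y^2 - 20*y - 129.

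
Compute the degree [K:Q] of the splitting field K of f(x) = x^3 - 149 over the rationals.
[K:Q] = 6

x^3 - 149 has one real root r = 149^(1/3) and two complex roots r*zeta_3, r*zeta_3^2 where zeta_3 = e^(2*pi*i/3). The splitting field is Q(r, zeta_3). [Q(r):Q] = 3 and [Q(zeta_3):Q] = 2 with gcd = 1, so [Q(r, zeta_3):Q] = 3 * 2 = 6.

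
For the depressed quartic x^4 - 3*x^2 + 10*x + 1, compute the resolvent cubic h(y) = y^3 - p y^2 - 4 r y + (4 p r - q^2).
h(y) = y^3 + 3*y^2 - 4*y - 112

Identify coefficients: p = -3, q = 10, r = 1.
Plug into h(y) = y^3 - p y^2 - 4 r y + (4 p r - q^2):
  h(y) = y^3 - (-3) y^2 - 4*(1) y + (4*(-3)*(1) - (10)^2)
       = y^3 + (3) y^2 + (-4) y + (-112).
Simplifying: h(y) = y^3 + 3*y^2 - 4*y - 112.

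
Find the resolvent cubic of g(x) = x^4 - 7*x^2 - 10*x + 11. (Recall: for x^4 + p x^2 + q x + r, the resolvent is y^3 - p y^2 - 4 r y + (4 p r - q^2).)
h(y) = y^3 + 7*y^2 - 44*y - 408

Identify coefficients: p = -7, q = -10, r = 11.
Plug into h(y) = y^3 - p y^2 - 4 r y + (4 p r - q^2):
  h(y) = y^3 - (-7) y^2 - 4*(11) y + (4*(-7)*(11) - (-10)^2)
       = y^3 + (7) y^2 + (-44) y + (-408).
Simplifying: h(y) = y^3 + 7*y^2 - 44*y - 408.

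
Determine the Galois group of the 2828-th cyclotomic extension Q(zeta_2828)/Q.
|Gal(Q(zeta_2828)/Q)| = phi(2828) = 1200; group ≅ (Z/2828Z)^* ≅ Z/2Z × Z/6Z × Z/100Z

The n-th cyclotomic polynomial Φ_2828(x) is the minimal polynomial of zeta_2828 over Q and has degree phi(2828) = 1200. So Q(zeta_2828) is a degree-1200 Galois extension with Galois group (Z/2828Z)^*. By CRT, (Z/2828Z)^* ≅ (Z/4Z)^* × (Z/7Z)^* × (Z/101Z)^*. Each prime-power unit group is (Z/4Z)^* ≅ Z/2Z; (Z/7Z)^* ≅ Z/6Z; (Z/101Z)^* ≅ Z/100Z. Hence Gal(Q(zeta_2828)/Q) ≅ Z/2Z × Z/6Z × Z/100Z.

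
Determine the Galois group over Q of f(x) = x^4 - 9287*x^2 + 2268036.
Gal(K/Q) = Z/2Z (cyclic of order 2)

f factors as (x^2 - 251)(x^2 - 9036), so the splitting field is K = Q(sqrt(251), sqrt(9036)). The squarefree part of 251 is 251 and the squarefree part of 9036 is also 251, so sqrt(251) and sqrt(9036) are both rational multiples of sqrt(251). Hence Q(sqrt(251)) = Q(sqrt(9036)) = Q(sqrt(251)), and the splitting field collapses to a single degree-2 extension with Galois group Z/2Z.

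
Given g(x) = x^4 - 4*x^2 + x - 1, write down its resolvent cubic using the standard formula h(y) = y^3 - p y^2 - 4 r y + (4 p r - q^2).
h(y) = y^3 + 4*y^2 + 4*y + 15

Identify coefficients: p = -4, q = 1, r = -1.
Plug into h(y) = y^3 - p y^2 - 4 r y + (4 p r - q^2):
  h(y) = y^3 - (-4) y^2 - 4*(-1) y + (4*(-4)*(-1) - (1)^2)
       = y^3 + (4) y^2 + (4) y + (15).
Simplifying: h(y) = y^3 + 4*y^2 + 4*y + 15.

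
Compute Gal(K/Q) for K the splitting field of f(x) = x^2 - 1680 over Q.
Gal(K/Q) = Z/2Z (cyclic of order 2)

x^2 - 1680 is irreducible over Q since 1680 is not a rational square. The splitting field Q(sqrt(1680)) has degree 2 over Q, and its unique nontrivial automorphism is sqrt(1680) ↦ -sqrt(1680). Hence Gal(Q(sqrt(1680))/Q) = Z/2Z.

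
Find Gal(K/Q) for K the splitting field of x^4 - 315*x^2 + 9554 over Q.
Gal(K/Q) = V_4 (Klein four-group, Z/2Z × Z/2Z)

f factors as (x^2 - 34)(x^2 - 281), so the splitting field is K = Q(sqrt(34), sqrt(281)). The elements 34, 281, 9554 are all non-squares in Q, so sqrt(34) and sqrt(281) generate independent quadratic extensions. Thus [K:Q] = 4 and Gal(K/Q) is generated by the two order-2 automorphisms sqrt(34) ↦ -sqrt(34) and sqrt(281) ↦ -sqrt(281), giving V_4.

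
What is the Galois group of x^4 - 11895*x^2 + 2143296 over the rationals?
Gal(K/Q) = Z/2Z (cyclic of order 2)

f factors as (x^2 - 183)(x^2 - 11712), so the splitting field is K = Q(sqrt(183), sqrt(11712)). The squarefree part of 183 is 183 and the squarefree part of 11712 is also 183, so sqrt(183) and sqrt(11712) are both rational multiples of sqrt(183). Hence Q(sqrt(183)) = Q(sqrt(11712)) = Q(sqrt(183)), and the splitting field collapses to a single degree-2 extension with Galois group Z/2Z.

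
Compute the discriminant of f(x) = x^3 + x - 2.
Δ = -112

For a depressed cubic x^3 + p x + q the discriminant is Δ = -4 p^3 - 27 q^2 = -4*(1)^3 - 27*(-2)^2 = -4 - 108 = -112.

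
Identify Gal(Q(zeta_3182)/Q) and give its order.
|Gal(Q(zeta_3182)/Q)| = phi(3182) = 1512; group ≅ (Z/3182Z)^* ≅ Z/36Z × Z/42Z

The n-th cyclotomic polynomial Φ_3182(x) is the minimal polynomial of zeta_3182 over Q and has degree phi(3182) = 1512. So Q(zeta_3182) is a degree-1512 Galois extension with Galois group (Z/3182Z)^*. By CRT, (Z/3182Z)^* ≅ (Z/2Z)^* × (Z/37Z)^* × (Z/43Z)^*. Each prime-power unit group is (Z/2Z)^* ≅ trivial group (order 1); (Z/37Z)^* ≅ Z/36Z; (Z/43Z)^* ≅ Z/42Z. Hence Gal(Q(zeta_3182)/Q) ≅ Z/36Z × Z/42Z.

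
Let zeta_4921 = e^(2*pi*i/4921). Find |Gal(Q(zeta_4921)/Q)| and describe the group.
|Gal(Q(zeta_4921)/Q)| = phi(4921) = 3888; group ≅ (Z/4921Z)^* ≅ Z/6Z × Z/18Z × Z/36Z

The n-th cyclotomic polynomial Φ_4921(x) is the minimal polynomial of zeta_4921 over Q and has degree phi(4921) = 3888. So Q(zeta_4921) is a degree-3888 Galois extension with Galois group (Z/4921Z)^*. By CRT, (Z/4921Z)^* ≅ (Z/7Z)^* × (Z/19Z)^* × (Z/37Z)^*. Each prime-power unit group is (Z/7Z)^* ≅ Z/6Z; (Z/19Z)^* ≅ Z/18Z; (Z/37Z)^* ≅ Z/36Z. Hence Gal(Q(zeta_4921)/Q) ≅ Z/6Z × Z/18Z × Z/36Z.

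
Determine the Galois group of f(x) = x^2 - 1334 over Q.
Gal(K/Q) = Z/2Z (cyclic of order 2)

x^2 - 1334 is irreducible over Q since 1334 is not a rational square. The splitting field Q(sqrt(1334)) has degree 2 over Q, and its unique nontrivial automorphism is sqrt(1334) ↦ -sqrt(1334). Hence Gal(Q(sqrt(1334))/Q) = Z/2Z.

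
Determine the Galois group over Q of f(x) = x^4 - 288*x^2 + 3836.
Gal(K/Q) = V_4 (Klein four-group, Z/2Z × Z/2Z)

f factors as (x^2 - 14)(x^2 - 274), so the splitting field is K = Q(sqrt(14), sqrt(274)). The elements 14, 274, 3836 are all non-squares in Q, so sqrt(14) and sqrt(274) generate independent quadratic extensions. Thus [K:Q] = 4 and Gal(K/Q) is generated by the two order-2 automorphisms sqrt(14) ↦ -sqrt(14) and sqrt(274) ↦ -sqrt(274), giving V_4.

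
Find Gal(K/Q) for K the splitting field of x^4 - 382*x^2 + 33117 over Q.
Gal(K/Q) = V_4 (Klein four-group, Z/2Z × Z/2Z)

f factors as (x^2 - 133)(x^2 - 249), so the splitting field is K = Q(sqrt(133), sqrt(249)). The elements 133, 249, 33117 are all non-squares in Q, so sqrt(133) and sqrt(249) generate independent quadratic extensions. Thus [K:Q] = 4 and Gal(K/Q) is generated by the two order-2 automorphisms sqrt(133) ↦ -sqrt(133) and sqrt(249) ↦ -sqrt(249), giving V_4.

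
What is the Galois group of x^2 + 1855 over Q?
Gal(K/Q) = Z/2Z (cyclic of order 2)

x^2 + 1855 is irreducible over Q since -1855 is not a rational square. The splitting field Q(sqrt(-1855)) has degree 2 over Q, and its unique nontrivial automorphism is sqrt(-1855) ↦ -sqrt(-1855). Hence Gal(Q(sqrt(-1855))/Q) = Z/2Z.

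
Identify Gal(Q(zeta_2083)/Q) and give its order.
|Gal(Q(zeta_2083)/Q)| = phi(2083) = 2082; group ≅ (Z/2083Z)^* ≅ Z/2082Z

The n-th cyclotomic polynomial Φ_2083(x) is the minimal polynomial of zeta_2083 over Q and has degree phi(2083) = 2082. So Q(zeta_2083) is a degree-2082 Galois extension with Galois group (Z/2083Z)^*. (Z/2083Z)^* is cyclic since 2083 is an odd prime power (or 4). Hence Gal(Q(zeta_2083)/Q) ≅ Z/2082Z.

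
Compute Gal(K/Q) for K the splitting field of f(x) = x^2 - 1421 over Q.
Gal(K/Q) = Z/2Z (cyclic of order 2)

x^2 - 1421 is irreducible over Q since 1421 is not a rational square. The splitting field Q(sqrt(1421)) has degree 2 over Q, and its unique nontrivial automorphism is sqrt(1421) ↦ -sqrt(1421). Hence Gal(Q(sqrt(1421))/Q) = Z/2Z.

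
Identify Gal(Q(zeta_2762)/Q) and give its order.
|Gal(Q(zeta_2762)/Q)| = phi(2762) = 1380; group ≅ (Z/2762Z)^* ≅ Z/1380Z

The n-th cyclotomic polynomial Φ_2762(x) is the minimal polynomial of zeta_2762 over Q and has degree phi(2762) = 1380. So Q(zeta_2762) is a degree-1380 Galois extension with Galois group (Z/2762Z)^*. By CRT, (Z/2762Z)^* ≅ (Z/2Z)^* × (Z/1381Z)^*. Each prime-power unit group is (Z/2Z)^* ≅ trivial group (order 1); (Z/1381Z)^* ≅ Z/1380Z. Hence Gal(Q(zeta_2762)/Q) ≅ Z/1380Z.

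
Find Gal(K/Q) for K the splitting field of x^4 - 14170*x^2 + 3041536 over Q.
Gal(K/Q) = Z/2Z (cyclic of order 2)

f factors as (x^2 - 13952)(x^2 - 218), so the splitting field is K = Q(sqrt(13952), sqrt(218)). The squarefree part of 13952 is 218 and the squarefree part of 218 is also 218, so sqrt(13952) and sqrt(218) are both rational multiples of sqrt(218). Hence Q(sqrt(13952)) = Q(sqrt(218)) = Q(sqrt(218)), and the splitting field collapses to a single degree-2 extension with Galois group Z/2Z.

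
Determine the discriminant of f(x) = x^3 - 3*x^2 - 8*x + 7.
Δ = 5081

For x^3 + a x^2 + b x + c the discriminant is Δ = 18 a b c - 4 a^3 c + a^2 b^2 - 4 b^3 - 27 c^2.
Plug a = -3, b = -8, c = 7:
  18*(-3)*(-8)*(7) - 4*(-3)^3*(7) + (-3)^2*(-8)^2 - 4*(-8)^3 - 27*(7)^2
  = 3024 + (756) + 576 + (2048) + (-1323)
  = 5081.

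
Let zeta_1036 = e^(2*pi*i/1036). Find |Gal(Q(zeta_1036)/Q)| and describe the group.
|Gal(Q(zeta_1036)/Q)| = phi(1036) = 432; group ≅ (Z/1036Z)^* ≅ Z/2Z × Z/6Z × Z/36Z

The n-th cyclotomic polynomial Φ_1036(x) is the minimal polynomial of zeta_1036 over Q and has degree phi(1036) = 432. So Q(zeta_1036) is a degree-432 Galois extension with Galois group (Z/1036Z)^*. By CRT, (Z/1036Z)^* ≅ (Z/4Z)^* × (Z/7Z)^* × (Z/37Z)^*. Each prime-power unit group is (Z/4Z)^* ≅ Z/2Z; (Z/7Z)^* ≅ Z/6Z; (Z/37Z)^* ≅ Z/36Z. Hence Gal(Q(zeta_1036)/Q) ≅ Z/2Z × Z/6Z × Z/36Z.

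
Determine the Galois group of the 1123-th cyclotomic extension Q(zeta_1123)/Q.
|Gal(Q(zeta_1123)/Q)| = phi(1123) = 1122; group ≅ (Z/1123Z)^* ≅ Z/1122Z

The n-th cyclotomic polynomial Φ_1123(x) is the minimal polynomial of zeta_1123 over Q and has degree phi(1123) = 1122. So Q(zeta_1123) is a degree-1122 Galois extension with Galois group (Z/1123Z)^*. (Z/1123Z)^* is cyclic since 1123 is an odd prime power (or 4). Hence Gal(Q(zeta_1123)/Q) ≅ Z/1122Z.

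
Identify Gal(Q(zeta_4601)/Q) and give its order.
|Gal(Q(zeta_4601)/Q)| = phi(4601) = 4452; group ≅ (Z/4601Z)^* ≅ Z/42Z × Z/106Z

The n-th cyclotomic polynomial Φ_4601(x) is the minimal polynomial of zeta_4601 over Q and has degree phi(4601) = 4452. So Q(zeta_4601) is a degree-4452 Galois extension with Galois group (Z/4601Z)^*. By CRT, (Z/4601Z)^* ≅ (Z/43Z)^* × (Z/107Z)^*. Each prime-power unit group is (Z/43Z)^* ≅ Z/42Z; (Z/107Z)^* ≅ Z/106Z. Hence Gal(Q(zeta_4601)/Q) ≅ Z/42Z × Z/106Z.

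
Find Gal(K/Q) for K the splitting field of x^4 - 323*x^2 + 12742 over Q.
Gal(K/Q) = V_4 (Klein four-group, Z/2Z × Z/2Z)

f factors as (x^2 - 46)(x^2 - 277), so the splitting field is K = Q(sqrt(46), sqrt(277)). The elements 46, 277, 12742 are all non-squares in Q, so sqrt(46) and sqrt(277) generate independent quadratic extensions. Thus [K:Q] = 4 and Gal(K/Q) is generated by the two order-2 automorphisms sqrt(46) ↦ -sqrt(46) and sqrt(277) ↦ -sqrt(277), giving V_4.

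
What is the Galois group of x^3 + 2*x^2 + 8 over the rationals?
Gal(K/Q) = S_3 (symmetric group of order 6)

Compute the discriminant of x^3 + (2)*x^2 + (0)*x + (8): Δ = -1984. Since Δ is not a rational square, the Galois group is not contained in A_3; it must be the full S_3 (irreducibility of the cubic rules out anything smaller).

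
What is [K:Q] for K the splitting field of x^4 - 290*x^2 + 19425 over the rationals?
[K:Q] = 4

f factors as (x^2 - 185)(x^2 - 105); the splitting field is K = Q(sqrt(185), sqrt(105)). Since 185, 105, and 19425 are all non-squares in Q, the three subfields Q(sqrt(185)), Q(sqrt(105)), Q(sqrt(19425)) are distinct degree-2 extensions, so [K:Q] = 4 (Klein four Galois group).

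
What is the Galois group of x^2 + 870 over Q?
Gal(K/Q) = Z/2Z (cyclic of order 2)

x^2 + 870 is irreducible over Q since -870 is not a rational square. The splitting field Q(sqrt(-870)) has degree 2 over Q, and its unique nontrivial automorphism is sqrt(-870) ↦ -sqrt(-870). Hence Gal(Q(sqrt(-870))/Q) = Z/2Z.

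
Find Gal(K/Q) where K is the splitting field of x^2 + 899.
Gal(K/Q) = Z/2Z (cyclic of order 2)

x^2 + 899 is irreducible over Q since -899 is not a rational square. The splitting field Q(sqrt(-899)) has degree 2 over Q, and its unique nontrivial automorphism is sqrt(-899) ↦ -sqrt(-899). Hence Gal(Q(sqrt(-899))/Q) = Z/2Z.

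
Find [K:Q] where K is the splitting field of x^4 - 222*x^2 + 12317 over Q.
[K:Q] = 4

f factors as (x^2 - 109)(x^2 - 113); the splitting field is K = Q(sqrt(109), sqrt(113)). Since 109, 113, and 12317 are all non-squares in Q, the three subfields Q(sqrt(109)), Q(sqrt(113)), Q(sqrt(12317)) are distinct degree-2 extensions, so [K:Q] = 4 (Klein four Galois group).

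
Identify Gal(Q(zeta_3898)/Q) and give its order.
|Gal(Q(zeta_3898)/Q)| = phi(3898) = 1948; group ≅ (Z/3898Z)^* ≅ Z/1948Z

The n-th cyclotomic polynomial Φ_3898(x) is the minimal polynomial of zeta_3898 over Q and has degree phi(3898) = 1948. So Q(zeta_3898) is a degree-1948 Galois extension with Galois group (Z/3898Z)^*. By CRT, (Z/3898Z)^* ≅ (Z/2Z)^* × (Z/1949Z)^*. Each prime-power unit group is (Z/2Z)^* ≅ trivial group (order 1); (Z/1949Z)^* ≅ Z/1948Z. Hence Gal(Q(zeta_3898)/Q) ≅ Z/1948Z.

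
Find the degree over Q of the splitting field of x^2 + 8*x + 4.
[K:Q] = 2

The discriminant of x^2 + (8)*x + (4) is b^2 - 4c = 64 - (16) = 48. Since 48 is not a perfect square in Q, the polynomial is irreducible over Q. Its two roots generate a degree-2 extension, so [K:Q] = 2.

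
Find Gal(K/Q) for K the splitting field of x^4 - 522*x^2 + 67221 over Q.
Gal(K/Q) = V_4 (Klein four-group, Z/2Z × Z/2Z)

f factors as (x^2 - 291)(x^2 - 231), so the splitting field is K = Q(sqrt(291), sqrt(231)). The elements 291, 231, 67221 are all non-squares in Q, so sqrt(291) and sqrt(231) generate independent quadratic extensions. Thus [K:Q] = 4 and Gal(K/Q) is generated by the two order-2 automorphisms sqrt(291) ↦ -sqrt(291) and sqrt(231) ↦ -sqrt(231), giving V_4.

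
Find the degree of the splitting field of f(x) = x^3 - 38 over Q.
[K:Q] = 6

x^3 - 38 has one real root r = 38^(1/3) and two complex roots r*zeta_3, r*zeta_3^2 where zeta_3 = e^(2*pi*i/3). The splitting field is Q(r, zeta_3). [Q(r):Q] = 3 and [Q(zeta_3):Q] = 2 with gcd = 1, so [Q(r, zeta_3):Q] = 3 * 2 = 6.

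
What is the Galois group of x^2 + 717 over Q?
Gal(K/Q) = Z/2Z (cyclic of order 2)

x^2 + 717 is irreducible over Q since -717 is not a rational square. The splitting field Q(sqrt(-717)) has degree 2 over Q, and its unique nontrivial automorphism is sqrt(-717) ↦ -sqrt(-717). Hence Gal(Q(sqrt(-717))/Q) = Z/2Z.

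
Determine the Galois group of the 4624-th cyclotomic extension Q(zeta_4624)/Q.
|Gal(Q(zeta_4624)/Q)| = phi(4624) = 2176; group ≅ (Z/4624Z)^* ≅ Z/2Z × Z/4Z × Z/272Z

The n-th cyclotomic polynomial Φ_4624(x) is the minimal polynomial of zeta_4624 over Q and has degree phi(4624) = 2176. So Q(zeta_4624) is a degree-2176 Galois extension with Galois group (Z/4624Z)^*. By CRT, (Z/4624Z)^* ≅ (Z/16Z)^* × (Z/289Z)^*. Each prime-power unit group is (Z/16Z)^* ≅ Z/2Z × Z/4Z; (Z/289Z)^* ≅ Z/272Z. Hence Gal(Q(zeta_4624)/Q) ≅ Z/2Z × Z/4Z × Z/272Z.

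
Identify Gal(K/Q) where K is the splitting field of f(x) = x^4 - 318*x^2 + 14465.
Gal(K/Q) = V_4 (Klein four-group, Z/2Z × Z/2Z)

f factors as (x^2 - 55)(x^2 - 263), so the splitting field is K = Q(sqrt(55), sqrt(263)). The elements 55, 263, 14465 are all non-squares in Q, so sqrt(55) and sqrt(263) generate independent quadratic extensions. Thus [K:Q] = 4 and Gal(K/Q) is generated by the two order-2 automorphisms sqrt(55) ↦ -sqrt(55) and sqrt(263) ↦ -sqrt(263), giving V_4.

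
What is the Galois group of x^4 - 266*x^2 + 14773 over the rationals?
Gal(K/Q) = V_4 (Klein four-group, Z/2Z × Z/2Z)

f factors as (x^2 - 187)(x^2 - 79), so the splitting field is K = Q(sqrt(187), sqrt(79)). The elements 187, 79, 14773 are all non-squares in Q, so sqrt(187) and sqrt(79) generate independent quadratic extensions. Thus [K:Q] = 4 and Gal(K/Q) is generated by the two order-2 automorphisms sqrt(187) ↦ -sqrt(187) and sqrt(79) ↦ -sqrt(79), giving V_4.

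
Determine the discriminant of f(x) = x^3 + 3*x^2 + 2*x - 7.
Δ = -1319

For x^3 + a x^2 + b x + c the discriminant is Δ = 18 a b c - 4 a^3 c + a^2 b^2 - 4 b^3 - 27 c^2.
Plug a = 3, b = 2, c = -7:
  18*(3)*(2)*(-7) - 4*(3)^3*(-7) + (3)^2*(2)^2 - 4*(2)^3 - 27*(-7)^2
  = -756 + (756) + 36 + (-32) + (-1323)
  = -1319.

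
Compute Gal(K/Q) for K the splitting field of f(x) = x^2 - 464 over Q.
Gal(K/Q) = Z/2Z (cyclic of order 2)

x^2 - 464 is irreducible over Q since 464 is not a rational square. The splitting field Q(sqrt(464)) has degree 2 over Q, and its unique nontrivial automorphism is sqrt(464) ↦ -sqrt(464). Hence Gal(Q(sqrt(464))/Q) = Z/2Z.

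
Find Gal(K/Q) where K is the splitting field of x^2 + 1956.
Gal(K/Q) = Z/2Z (cyclic of order 2)

x^2 + 1956 is irreducible over Q since -1956 is not a rational square. The splitting field Q(sqrt(-1956)) has degree 2 over Q, and its unique nontrivial automorphism is sqrt(-1956) ↦ -sqrt(-1956). Hence Gal(Q(sqrt(-1956))/Q) = Z/2Z.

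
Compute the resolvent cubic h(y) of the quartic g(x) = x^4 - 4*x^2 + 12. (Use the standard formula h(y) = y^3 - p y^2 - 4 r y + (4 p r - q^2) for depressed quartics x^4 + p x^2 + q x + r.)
h(y) = y^3 + 4*y^2 - 48*y - 192

Identify coefficients: p = -4, q = 0, r = 12.
Plug into h(y) = y^3 - p y^2 - 4 r y + (4 p r - q^2):
  h(y) = y^3 - (-4) y^2 - 4*(12) y + (4*(-4)*(12) - (0)^2)
       = y^3 + (4) y^2 + (-48) y + (-192).
Simplifying: h(y) = y^3 + 4*y^2 - 48*y - 192.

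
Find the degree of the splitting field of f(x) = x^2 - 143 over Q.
[K:Q] = 2

The polynomial x^2 - 143 is irreducible over Q since 143 is not a perfect square. Its splitting field is Q(sqrt(143)), which has degree 2 over Q.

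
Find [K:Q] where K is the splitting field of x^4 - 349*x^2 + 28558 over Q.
[K:Q] = 4

f factors as (x^2 - 131)(x^2 - 218); the splitting field is K = Q(sqrt(131), sqrt(218)). Since 131, 218, and 28558 are all non-squares in Q, the three subfields Q(sqrt(131)), Q(sqrt(218)), Q(sqrt(28558)) are distinct degree-2 extensions, so [K:Q] = 4 (Klein four Galois group).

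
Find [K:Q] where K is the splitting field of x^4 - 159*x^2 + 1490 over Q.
[K:Q] = 4

f factors as (x^2 - 149)(x^2 - 10); the splitting field is K = Q(sqrt(149), sqrt(10)). Since 149, 10, and 1490 are all non-squares in Q, the three subfields Q(sqrt(149)), Q(sqrt(10)), Q(sqrt(1490)) are distinct degree-2 extensions, so [K:Q] = 4 (Klein four Galois group).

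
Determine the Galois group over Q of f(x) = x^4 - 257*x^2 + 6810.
Gal(K/Q) = V_4 (Klein four-group, Z/2Z × Z/2Z)

f factors as (x^2 - 227)(x^2 - 30), so the splitting field is K = Q(sqrt(227), sqrt(30)). The elements 227, 30, 6810 are all non-squares in Q, so sqrt(227) and sqrt(30) generate independent quadratic extensions. Thus [K:Q] = 4 and Gal(K/Q) is generated by the two order-2 automorphisms sqrt(227) ↦ -sqrt(227) and sqrt(30) ↦ -sqrt(30), giving V_4.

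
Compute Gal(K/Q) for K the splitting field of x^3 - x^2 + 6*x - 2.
Gal(K/Q) = S_3 (symmetric group of order 6)

Compute the discriminant of x^3 + (-1)*x^2 + (6)*x + (-2): Δ = -728. Since Δ is not a rational square, the Galois group is not contained in A_3; it must be the full S_3 (irreducibility of the cubic rules out anything smaller).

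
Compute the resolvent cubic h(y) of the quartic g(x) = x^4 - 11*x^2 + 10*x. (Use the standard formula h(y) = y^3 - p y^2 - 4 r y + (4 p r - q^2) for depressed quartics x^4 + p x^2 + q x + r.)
h(y) = y^3 + 11*y^2 - 100

Identify coefficients: p = -11, q = 10, r = 0.
Plug into h(y) = y^3 - p y^2 - 4 r y + (4 p r - q^2):
  h(y) = y^3 - (-11) y^2 - 4*(0) y + (4*(-11)*(0) - (10)^2)
       = y^3 + (11) y^2 + (0) y + (-100).
Simplifying: h(y) = y^3 + 11*y^2 - 100.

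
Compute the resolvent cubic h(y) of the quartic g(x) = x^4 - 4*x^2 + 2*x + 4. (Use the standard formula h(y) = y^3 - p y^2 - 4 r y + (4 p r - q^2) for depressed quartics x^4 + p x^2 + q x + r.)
h(y) = y^3 + 4*y^2 - 16*y - 68

Identify coefficients: p = -4, q = 2, r = 4.
Plug into h(y) = y^3 - p y^2 - 4 r y + (4 p r - q^2):
  h(y) = y^3 - (-4) y^2 - 4*(4) y + (4*(-4)*(4) - (2)^2)
       = y^3 + (4) y^2 + (-16) y + (-68).
Simplifying: h(y) = y^3 + 4*y^2 - 16*y - 68.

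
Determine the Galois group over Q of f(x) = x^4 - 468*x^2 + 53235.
Gal(K/Q) = V_4 (Klein four-group, Z/2Z × Z/2Z)

f factors as (x^2 - 273)(x^2 - 195), so the splitting field is K = Q(sqrt(273), sqrt(195)). The elements 273, 195, 53235 are all non-squares in Q, so sqrt(273) and sqrt(195) generate independent quadratic extensions. Thus [K:Q] = 4 and Gal(K/Q) is generated by the two order-2 automorphisms sqrt(273) ↦ -sqrt(273) and sqrt(195) ↦ -sqrt(195), giving V_4.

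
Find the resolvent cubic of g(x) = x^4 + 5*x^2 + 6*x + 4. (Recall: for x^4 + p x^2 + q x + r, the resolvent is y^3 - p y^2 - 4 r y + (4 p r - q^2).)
h(y) = y^3 - 5*y^2 - 16*y + 44

Identify coefficients: p = 5, q = 6, r = 4.
Plug into h(y) = y^3 - p y^2 - 4 r y + (4 p r - q^2):
  h(y) = y^3 - (5) y^2 - 4*(4) y + (4*(5)*(4) - (6)^2)
       = y^3 + (-5) y^2 + (-16) y + (44).
Simplifying: h(y) = y^3 - 5*y^2 - 16*y + 44.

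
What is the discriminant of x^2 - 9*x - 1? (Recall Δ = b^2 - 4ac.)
Δ = 85

For a quadratic a x^2 + b x + c the discriminant is Δ = b^2 - 4ac = (-9)^2 - 4*(1)*(-1) = 81 - (-4) = 85.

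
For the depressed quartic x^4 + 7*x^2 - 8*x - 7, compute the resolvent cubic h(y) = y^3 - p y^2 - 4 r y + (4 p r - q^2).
h(y) = y^3 - 7*y^2 + 28*y - 260

Identify coefficients: p = 7, q = -8, r = -7.
Plug into h(y) = y^3 - p y^2 - 4 r y + (4 p r - q^2):
  h(y) = y^3 - (7) y^2 - 4*(-7) y + (4*(7)*(-7) - (-8)^2)
       = y^3 + (-7) y^2 + (28) y + (-260).
Simplifying: h(y) = y^3 - 7*y^2 + 28*y - 260.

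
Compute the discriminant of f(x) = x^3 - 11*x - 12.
Δ = 1436

For a depressed cubic x^3 + p x + q the discriminant is Δ = -4 p^3 - 27 q^2 = -4*(-11)^3 - 27*(-12)^2 = 5324 - 3888 = 1436.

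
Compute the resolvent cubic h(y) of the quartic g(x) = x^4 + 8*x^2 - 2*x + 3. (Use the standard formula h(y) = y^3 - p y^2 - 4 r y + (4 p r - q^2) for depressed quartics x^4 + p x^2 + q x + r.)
h(y) = y^3 - 8*y^2 - 12*y + 92

Identify coefficients: p = 8, q = -2, r = 3.
Plug into h(y) = y^3 - p y^2 - 4 r y + (4 p r - q^2):
  h(y) = y^3 - (8) y^2 - 4*(3) y + (4*(8)*(3) - (-2)^2)
       = y^3 + (-8) y^2 + (-12) y + (92).
Simplifying: h(y) = y^3 - 8*y^2 - 12*y + 92.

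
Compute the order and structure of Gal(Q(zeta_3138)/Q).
|Gal(Q(zeta_3138)/Q)| = phi(3138) = 1044; group ≅ (Z/3138Z)^* ≅ Z/2Z × Z/522Z

The n-th cyclotomic polynomial Φ_3138(x) is the minimal polynomial of zeta_3138 over Q and has degree phi(3138) = 1044. So Q(zeta_3138) is a degree-1044 Galois extension with Galois group (Z/3138Z)^*. By CRT, (Z/3138Z)^* ≅ (Z/2Z)^* × (Z/3Z)^* × (Z/523Z)^*. Each prime-power unit group is (Z/2Z)^* ≅ trivial group (order 1); (Z/3Z)^* ≅ Z/2Z; (Z/523Z)^* ≅ Z/522Z. Hence Gal(Q(zeta_3138)/Q) ≅ Z/2Z × Z/522Z.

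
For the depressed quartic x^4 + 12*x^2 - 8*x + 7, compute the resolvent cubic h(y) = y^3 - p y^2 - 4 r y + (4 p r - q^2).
h(y) = y^3 - 12*y^2 - 28*y + 272

Identify coefficients: p = 12, q = -8, r = 7.
Plug into h(y) = y^3 - p y^2 - 4 r y + (4 p r - q^2):
  h(y) = y^3 - (12) y^2 - 4*(7) y + (4*(12)*(7) - (-8)^2)
       = y^3 + (-12) y^2 + (-28) y + (272).
Simplifying: h(y) = y^3 - 12*y^2 - 28*y + 272.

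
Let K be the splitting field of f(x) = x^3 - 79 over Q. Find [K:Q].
[K:Q] = 6

x^3 - 79 has one real root r = 79^(1/3) and two complex roots r*zeta_3, r*zeta_3^2 where zeta_3 = e^(2*pi*i/3). The splitting field is Q(r, zeta_3). [Q(r):Q] = 3 and [Q(zeta_3):Q] = 2 with gcd = 1, so [Q(r, zeta_3):Q] = 3 * 2 = 6.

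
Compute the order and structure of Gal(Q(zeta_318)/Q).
|Gal(Q(zeta_318)/Q)| = phi(318) = 104; group ≅ (Z/318Z)^* ≅ Z/2Z × Z/52Z

The n-th cyclotomic polynomial Φ_318(x) is the minimal polynomial of zeta_318 over Q and has degree phi(318) = 104. So Q(zeta_318) is a degree-104 Galois extension with Galois group (Z/318Z)^*. By CRT, (Z/318Z)^* ≅ (Z/2Z)^* × (Z/3Z)^* × (Z/53Z)^*. Each prime-power unit group is (Z/2Z)^* ≅ trivial group (order 1); (Z/3Z)^* ≅ Z/2Z; (Z/53Z)^* ≅ Z/52Z. Hence Gal(Q(zeta_318)/Q) ≅ Z/2Z × Z/52Z.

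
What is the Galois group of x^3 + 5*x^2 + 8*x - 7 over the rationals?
Gal(K/Q) = S_3 (symmetric group of order 6)

Compute the discriminant of x^3 + (5)*x^2 + (8)*x + (-7): Δ = -3311. Since Δ is not a rational square, the Galois group is not contained in A_3; it must be the full S_3 (irreducibility of the cubic rules out anything smaller).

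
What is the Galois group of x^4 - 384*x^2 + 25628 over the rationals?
Gal(K/Q) = V_4 (Klein four-group, Z/2Z × Z/2Z)

f factors as (x^2 - 86)(x^2 - 298), so the splitting field is K = Q(sqrt(86), sqrt(298)). The elements 86, 298, 25628 are all non-squares in Q, so sqrt(86) and sqrt(298) generate independent quadratic extensions. Thus [K:Q] = 4 and Gal(K/Q) is generated by the two order-2 automorphisms sqrt(86) ↦ -sqrt(86) and sqrt(298) ↦ -sqrt(298), giving V_4.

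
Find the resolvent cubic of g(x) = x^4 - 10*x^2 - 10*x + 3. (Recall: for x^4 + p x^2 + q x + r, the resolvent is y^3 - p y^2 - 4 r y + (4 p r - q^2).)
h(y) = y^3 + 10*y^2 - 12*y - 220

Identify coefficients: p = -10, q = -10, r = 3.
Plug into h(y) = y^3 - p y^2 - 4 r y + (4 p r - q^2):
  h(y) = y^3 - (-10) y^2 - 4*(3) y + (4*(-10)*(3) - (-10)^2)
       = y^3 + (10) y^2 + (-12) y + (-220).
Simplifying: h(y) = y^3 + 10*y^2 - 12*y - 220.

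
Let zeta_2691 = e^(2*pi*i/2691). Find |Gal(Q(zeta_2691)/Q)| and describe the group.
|Gal(Q(zeta_2691)/Q)| = phi(2691) = 1584; group ≅ (Z/2691Z)^* ≅ Z/6Z × Z/12Z × Z/22Z

The n-th cyclotomic polynomial Φ_2691(x) is the minimal polynomial of zeta_2691 over Q and has degree phi(2691) = 1584. So Q(zeta_2691) is a degree-1584 Galois extension with Galois group (Z/2691Z)^*. By CRT, (Z/2691Z)^* ≅ (Z/9Z)^* × (Z/13Z)^* × (Z/23Z)^*. Each prime-power unit group is (Z/9Z)^* ≅ Z/6Z; (Z/13Z)^* ≅ Z/12Z; (Z/23Z)^* ≅ Z/22Z. Hence Gal(Q(zeta_2691)/Q) ≅ Z/6Z × Z/12Z × Z/22Z.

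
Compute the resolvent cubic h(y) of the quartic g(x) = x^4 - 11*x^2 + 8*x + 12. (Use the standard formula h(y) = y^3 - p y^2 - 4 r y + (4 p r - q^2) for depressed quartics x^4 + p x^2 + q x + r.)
h(y) = y^3 + 11*y^2 - 48*y - 592

Identify coefficients: p = -11, q = 8, r = 12.
Plug into h(y) = y^3 - p y^2 - 4 r y + (4 p r - q^2):
  h(y) = y^3 - (-11) y^2 - 4*(12) y + (4*(-11)*(12) - (8)^2)
       = y^3 + (11) y^2 + (-48) y + (-592).
Simplifying: h(y) = y^3 + 11*y^2 - 48*y - 592.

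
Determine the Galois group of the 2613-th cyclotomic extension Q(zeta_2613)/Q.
|Gal(Q(zeta_2613)/Q)| = phi(2613) = 1584; group ≅ (Z/2613Z)^* ≅ Z/2Z × Z/12Z × Z/66Z

The n-th cyclotomic polynomial Φ_2613(x) is the minimal polynomial of zeta_2613 over Q and has degree phi(2613) = 1584. So Q(zeta_2613) is a degree-1584 Galois extension with Galois group (Z/2613Z)^*. By CRT, (Z/2613Z)^* ≅ (Z/3Z)^* × (Z/13Z)^* × (Z/67Z)^*. Each prime-power unit group is (Z/3Z)^* ≅ Z/2Z; (Z/13Z)^* ≅ Z/12Z; (Z/67Z)^* ≅ Z/66Z. Hence Gal(Q(zeta_2613)/Q) ≅ Z/2Z × Z/12Z × Z/66Z.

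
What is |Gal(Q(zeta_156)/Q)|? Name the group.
|Gal(Q(zeta_156)/Q)| = phi(156) = 48; group ≅ (Z/156Z)^* ≅ Z/2Z × Z/2Z × Z/12Z

The n-th cyclotomic polynomial Φ_156(x) is the minimal polynomial of zeta_156 over Q and has degree phi(156) = 48. So Q(zeta_156) is a degree-48 Galois extension with Galois group (Z/156Z)^*. By CRT, (Z/156Z)^* ≅ (Z/4Z)^* × (Z/3Z)^* × (Z/13Z)^*. Each prime-power unit group is (Z/4Z)^* ≅ Z/2Z; (Z/3Z)^* ≅ Z/2Z; (Z/13Z)^* ≅ Z/12Z. Hence Gal(Q(zeta_156)/Q) ≅ Z/2Z × Z/2Z × Z/12Z.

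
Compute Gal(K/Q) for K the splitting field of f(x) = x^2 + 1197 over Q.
Gal(K/Q) = Z/2Z (cyclic of order 2)

x^2 + 1197 is irreducible over Q since -1197 is not a rational square. The splitting field Q(sqrt(-1197)) has degree 2 over Q, and its unique nontrivial automorphism is sqrt(-1197) ↦ -sqrt(-1197). Hence Gal(Q(sqrt(-1197))/Q) = Z/2Z.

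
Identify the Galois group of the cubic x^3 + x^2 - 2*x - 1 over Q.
Gal(K/Q) = A_3 (cyclic of order 3)

Compute the discriminant of x^3 + (1)*x^2 + (-2)*x + (-1): Δ = 49. Since Δ is a perfect square (Δ = 7^2), the Galois group is contained in A_3. Irreducibility forces the group to be transitive on three roots, so Gal = A_3.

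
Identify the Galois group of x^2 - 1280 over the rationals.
Gal(K/Q) = Z/2Z (cyclic of order 2)

x^2 - 1280 is irreducible over Q since 1280 is not a rational square. The splitting field Q(sqrt(1280)) has degree 2 over Q, and its unique nontrivial automorphism is sqrt(1280) ↦ -sqrt(1280). Hence Gal(Q(sqrt(1280))/Q) = Z/2Z.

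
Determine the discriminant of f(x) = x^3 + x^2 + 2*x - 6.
Δ = -1192

For x^3 + a x^2 + b x + c the discriminant is Δ = 18 a b c - 4 a^3 c + a^2 b^2 - 4 b^3 - 27 c^2.
Plug a = 1, b = 2, c = -6:
  18*(1)*(2)*(-6) - 4*(1)^3*(-6) + (1)^2*(2)^2 - 4*(2)^3 - 27*(-6)^2
  = -216 + (24) + 4 + (-32) + (-972)
  = -1192.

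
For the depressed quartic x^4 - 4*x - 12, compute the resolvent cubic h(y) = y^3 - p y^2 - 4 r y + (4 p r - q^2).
h(y) = y^3 + 48*y - 16

Identify coefficients: p = 0, q = -4, r = -12.
Plug into h(y) = y^3 - p y^2 - 4 r y + (4 p r - q^2):
  h(y) = y^3 - (0) y^2 - 4*(-12) y + (4*(0)*(-12) - (-4)^2)
       = y^3 + (0) y^2 + (48) y + (-16).
Simplifying: h(y) = y^3 + 48*y - 16.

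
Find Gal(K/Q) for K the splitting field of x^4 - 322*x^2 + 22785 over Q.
Gal(K/Q) = V_4 (Klein four-group, Z/2Z × Z/2Z)

f factors as (x^2 - 105)(x^2 - 217), so the splitting field is K = Q(sqrt(105), sqrt(217)). The elements 105, 217, 22785 are all non-squares in Q, so sqrt(105) and sqrt(217) generate independent quadratic extensions. Thus [K:Q] = 4 and Gal(K/Q) is generated by the two order-2 automorphisms sqrt(105) ↦ -sqrt(105) and sqrt(217) ↦ -sqrt(217), giving V_4.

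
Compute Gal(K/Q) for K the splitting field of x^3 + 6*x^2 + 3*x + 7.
Gal(K/Q) = S_3 (symmetric group of order 6)

Compute the discriminant of x^3 + (6)*x^2 + (3)*x + (7): Δ = -4887. Since Δ is not a rational square, the Galois group is not contained in A_3; it must be the full S_3 (irreducibility of the cubic rules out anything smaller).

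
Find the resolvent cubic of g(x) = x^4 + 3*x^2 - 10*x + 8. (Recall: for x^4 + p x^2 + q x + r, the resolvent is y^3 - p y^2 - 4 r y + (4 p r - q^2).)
h(y) = y^3 - 3*y^2 - 32*y - 4

Identify coefficients: p = 3, q = -10, r = 8.
Plug into h(y) = y^3 - p y^2 - 4 r y + (4 p r - q^2):
  h(y) = y^3 - (3) y^2 - 4*(8) y + (4*(3)*(8) - (-10)^2)
       = y^3 + (-3) y^2 + (-32) y + (-4).
Simplifying: h(y) = y^3 - 3*y^2 - 32*y - 4.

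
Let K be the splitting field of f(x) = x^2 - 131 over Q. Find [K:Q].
[K:Q] = 2

The polynomial x^2 - 131 is irreducible over Q since 131 is not a perfect square. Its splitting field is Q(sqrt(131)), which has degree 2 over Q.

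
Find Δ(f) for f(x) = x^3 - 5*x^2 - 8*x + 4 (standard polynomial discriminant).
Δ = 8096

For x^3 + a x^2 + b x + c the discriminant is Δ = 18 a b c - 4 a^3 c + a^2 b^2 - 4 b^3 - 27 c^2.
Plug a = -5, b = -8, c = 4:
  18*(-5)*(-8)*(4) - 4*(-5)^3*(4) + (-5)^2*(-8)^2 - 4*(-8)^3 - 27*(4)^2
  = 2880 + (2000) + 1600 + (2048) + (-432)
  = 8096.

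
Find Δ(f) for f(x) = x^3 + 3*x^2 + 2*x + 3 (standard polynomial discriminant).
Δ = -239

For x^3 + a x^2 + b x + c the discriminant is Δ = 18 a b c - 4 a^3 c + a^2 b^2 - 4 b^3 - 27 c^2.
Plug a = 3, b = 2, c = 3:
  18*(3)*(2)*(3) - 4*(3)^3*(3) + (3)^2*(2)^2 - 4*(2)^3 - 27*(3)^2
  = 324 + (-324) + 36 + (-32) + (-243)
  = -239.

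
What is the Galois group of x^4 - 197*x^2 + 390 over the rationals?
Gal(K/Q) = V_4 (Klein four-group, Z/2Z × Z/2Z)

f factors as (x^2 - 2)(x^2 - 195), so the splitting field is K = Q(sqrt(2), sqrt(195)). The elements 2, 195, 390 are all non-squares in Q, so sqrt(2) and sqrt(195) generate independent quadratic extensions. Thus [K:Q] = 4 and Gal(K/Q) is generated by the two order-2 automorphisms sqrt(2) ↦ -sqrt(2) and sqrt(195) ↦ -sqrt(195), giving V_4.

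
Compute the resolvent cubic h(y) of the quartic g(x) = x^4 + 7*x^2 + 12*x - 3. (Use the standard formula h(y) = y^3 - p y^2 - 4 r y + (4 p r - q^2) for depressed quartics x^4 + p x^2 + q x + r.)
h(y) = y^3 - 7*y^2 + 12*y - 228

Identify coefficients: p = 7, q = 12, r = -3.
Plug into h(y) = y^3 - p y^2 - 4 r y + (4 p r - q^2):
  h(y) = y^3 - (7) y^2 - 4*(-3) y + (4*(7)*(-3) - (12)^2)
       = y^3 + (-7) y^2 + (12) y + (-228).
Simplifying: h(y) = y^3 - 7*y^2 + 12*y - 228.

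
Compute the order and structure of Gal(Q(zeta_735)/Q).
|Gal(Q(zeta_735)/Q)| = phi(735) = 336; group ≅ (Z/735Z)^* ≅ Z/2Z × Z/4Z × Z/42Z

The n-th cyclotomic polynomial Φ_735(x) is the minimal polynomial of zeta_735 over Q and has degree phi(735) = 336. So Q(zeta_735) is a degree-336 Galois extension with Galois group (Z/735Z)^*. By CRT, (Z/735Z)^* ≅ (Z/3Z)^* × (Z/5Z)^* × (Z/49Z)^*. Each prime-power unit group is (Z/3Z)^* ≅ Z/2Z; (Z/5Z)^* ≅ Z/4Z; (Z/49Z)^* ≅ Z/42Z. Hence Gal(Q(zeta_735)/Q) ≅ Z/2Z × Z/4Z × Z/42Z.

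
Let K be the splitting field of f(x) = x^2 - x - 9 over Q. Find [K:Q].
[K:Q] = 2

The discriminant of x^2 + (-1)*x + (-9) is b^2 - 4c = 1 - (-36) = 37. Since 37 is not a perfect square in Q, the polynomial is irreducible over Q. Its two roots generate a degree-2 extension, so [K:Q] = 2.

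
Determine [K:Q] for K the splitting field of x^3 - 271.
[K:Q] = 6

x^3 - 271 has one real root r = 271^(1/3) and two complex roots r*zeta_3, r*zeta_3^2 where zeta_3 = e^(2*pi*i/3). The splitting field is Q(r, zeta_3). [Q(r):Q] = 3 and [Q(zeta_3):Q] = 2 with gcd = 1, so [Q(r, zeta_3):Q] = 3 * 2 = 6.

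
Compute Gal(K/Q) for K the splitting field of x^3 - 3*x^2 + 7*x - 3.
Gal(K/Q) = S_3 (symmetric group of order 6)

Compute the discriminant of x^3 + (-3)*x^2 + (7)*x + (-3): Δ = -364. Since Δ is not a rational square, the Galois group is not contained in A_3; it must be the full S_3 (irreducibility of the cubic rules out anything smaller).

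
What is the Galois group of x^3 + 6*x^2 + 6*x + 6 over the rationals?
Gal(K/Q) = S_3 (symmetric group of order 6)

Compute the discriminant of x^3 + (6)*x^2 + (6)*x + (6): Δ = -1836. Since Δ is not a rational square, the Galois group is not contained in A_3; it must be the full S_3 (irreducibility of the cubic rules out anything smaller).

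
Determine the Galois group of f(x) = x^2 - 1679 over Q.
Gal(K/Q) = Z/2Z (cyclic of order 2)

x^2 - 1679 is irreducible over Q since 1679 is not a rational square. The splitting field Q(sqrt(1679)) has degree 2 over Q, and its unique nontrivial automorphism is sqrt(1679) ↦ -sqrt(1679). Hence Gal(Q(sqrt(1679))/Q) = Z/2Z.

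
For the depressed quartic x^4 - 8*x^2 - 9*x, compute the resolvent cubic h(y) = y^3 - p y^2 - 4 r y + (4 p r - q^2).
h(y) = y^3 + 8*y^2 - 81

Identify coefficients: p = -8, q = -9, r = 0.
Plug into h(y) = y^3 - p y^2 - 4 r y + (4 p r - q^2):
  h(y) = y^3 - (-8) y^2 - 4*(0) y + (4*(-8)*(0) - (-9)^2)
       = y^3 + (8) y^2 + (0) y + (-81).
Simplifying: h(y) = y^3 + 8*y^2 - 81.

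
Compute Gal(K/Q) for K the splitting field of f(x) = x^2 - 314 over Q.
Gal(K/Q) = Z/2Z (cyclic of order 2)

x^2 - 314 is irreducible over Q since 314 is not a rational square. The splitting field Q(sqrt(314)) has degree 2 over Q, and its unique nontrivial automorphism is sqrt(314) ↦ -sqrt(314). Hence Gal(Q(sqrt(314))/Q) = Z/2Z.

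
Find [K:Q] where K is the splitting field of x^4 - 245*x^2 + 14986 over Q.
[K:Q] = 4

f factors as (x^2 - 127)(x^2 - 118); the splitting field is K = Q(sqrt(127), sqrt(118)). Since 127, 118, and 14986 are all non-squares in Q, the three subfields Q(sqrt(127)), Q(sqrt(118)), Q(sqrt(14986)) are distinct degree-2 extensions, so [K:Q] = 4 (Klein four Galois group).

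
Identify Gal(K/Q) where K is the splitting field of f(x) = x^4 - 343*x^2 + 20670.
Gal(K/Q) = V_4 (Klein four-group, Z/2Z × Z/2Z)

f factors as (x^2 - 78)(x^2 - 265), so the splitting field is K = Q(sqrt(78), sqrt(265)). The elements 78, 265, 20670 are all non-squares in Q, so sqrt(78) and sqrt(265) generate independent quadratic extensions. Thus [K:Q] = 4 and Gal(K/Q) is generated by the two order-2 automorphisms sqrt(78) ↦ -sqrt(78) and sqrt(265) ↦ -sqrt(265), giving V_4.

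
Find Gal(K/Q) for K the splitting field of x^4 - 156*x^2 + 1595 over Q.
Gal(K/Q) = V_4 (Klein four-group, Z/2Z × Z/2Z)

f factors as (x^2 - 11)(x^2 - 145), so the splitting field is K = Q(sqrt(11), sqrt(145)). The elements 11, 145, 1595 are all non-squares in Q, so sqrt(11) and sqrt(145) generate independent quadratic extensions. Thus [K:Q] = 4 and Gal(K/Q) is generated by the two order-2 automorphisms sqrt(11) ↦ -sqrt(11) and sqrt(145) ↦ -sqrt(145), giving V_4.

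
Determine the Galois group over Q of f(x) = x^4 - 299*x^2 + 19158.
Gal(K/Q) = V_4 (Klein four-group, Z/2Z × Z/2Z)

f factors as (x^2 - 206)(x^2 - 93), so the splitting field is K = Q(sqrt(206), sqrt(93)). The elements 206, 93, 19158 are all non-squares in Q, so sqrt(206) and sqrt(93) generate independent quadratic extensions. Thus [K:Q] = 4 and Gal(K/Q) is generated by the two order-2 automorphisms sqrt(206) ↦ -sqrt(206) and sqrt(93) ↦ -sqrt(93), giving V_4.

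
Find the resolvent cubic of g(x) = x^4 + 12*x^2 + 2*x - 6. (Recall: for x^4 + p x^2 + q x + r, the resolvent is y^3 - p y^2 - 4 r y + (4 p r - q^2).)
h(y) = y^3 - 12*y^2 + 24*y - 292

Identify coefficients: p = 12, q = 2, r = -6.
Plug into h(y) = y^3 - p y^2 - 4 r y + (4 p r - q^2):
  h(y) = y^3 - (12) y^2 - 4*(-6) y + (4*(12)*(-6) - (2)^2)
       = y^3 + (-12) y^2 + (24) y + (-292).
Simplifying: h(y) = y^3 - 12*y^2 + 24*y - 292.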